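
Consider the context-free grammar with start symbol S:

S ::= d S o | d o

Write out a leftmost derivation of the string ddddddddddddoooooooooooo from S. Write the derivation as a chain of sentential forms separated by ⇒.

S ⇒ dSo ⇒ ddSoo ⇒ dddSooo ⇒ ddddSoooo ⇒ dddddSooooo ⇒ ddddddSoooooo ⇒ dddddddSooooooo ⇒ ddddddddSoooooooo ⇒ dddddddddSooooooooo ⇒ ddddddddddSoooooooooo ⇒ dddddddddddSooooooooooo ⇒ ddddddddddddoooooooooooo

S ⇒ dSo   [S ::= d S o]
dSo ⇒ ddSoo   [S ::= d S o]
ddSoo ⇒ dddSooo   [S ::= d S o]
dddSooo ⇒ ddddSoooo   [S ::= d S o]
ddddSoooo ⇒ dddddSooooo   [S ::= d S o]
dddddSooooo ⇒ ddddddSoooooo   [S ::= d S o]
ddddddSoooooo ⇒ dddddddSooooooo   [S ::= d S o]
dddddddSooooooo ⇒ ddddddddSoooooooo   [S ::= d S o]
ddddddddSoooooooo ⇒ dddddddddSooooooooo   [S ::= d S o]
dddddddddSooooooooo ⇒ ddddddddddSoooooooooo   [S ::= d S o]
ddddddddddSoooooooooo ⇒ dddddddddddSooooooooooo   [S ::= d S o]
dddddddddddSooooooooooo ⇒ ddddddddddddoooooooooooo   [S ::= d o]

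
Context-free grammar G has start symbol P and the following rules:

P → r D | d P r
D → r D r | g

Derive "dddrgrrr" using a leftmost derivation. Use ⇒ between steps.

P ⇒ dPr   [P → d P r]
dPr ⇒ ddPrr   [P → d P r]
ddPrr ⇒ dddPrrr   [P → d P r]
dddPrrr ⇒ dddrDrrr   [P → r D]
dddrDrrr ⇒ dddrgrrr   [D → g]

P ⇒ dPr ⇒ ddPrr ⇒ dddPrrr ⇒ dddrDrrr ⇒ dddrgrrr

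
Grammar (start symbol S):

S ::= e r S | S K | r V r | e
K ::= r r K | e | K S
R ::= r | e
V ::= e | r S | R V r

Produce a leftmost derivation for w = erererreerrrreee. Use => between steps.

S => erS   [S ::= e r S]
erS => erSK   [S ::= S K]
erSK => ererSK   [S ::= e r S]
ererSK => erererSK   [S ::= e r S]
erererSK => erererrVrK   [S ::= r V r]
erererrVrK => erererrRVrrK   [V ::= R V r]
erererrRVrrK => erererreVrrK   [R ::= e]
erererreVrrK => erererreerrK   [V ::= e]
erererreerrK => erererreerrrrK   [K ::= r r K]
erererreerrrrK => erererreerrrrKS   [K ::= K S]
erererreerrrrKS => erererreerrrrKSS   [K ::= K S]
erererreerrrrKSS => erererreerrrreSS   [K ::= e]
erererreerrrreSS => erererreerrrreeS   [S ::= e]
erererreerrrreeS => erererreerrrreee   [S ::= e]

S=>erS=>erSK=>ererSK=>erererSK=>erererrVrK=>erererrRVrrK=>erererreVrrK=>erererreerrK=>erererreerrrrK=>erererreerrrrKS=>erererreerrrrKSS=>erererreerrrreSS=>erererreerrrreeS=>erererreerrrreee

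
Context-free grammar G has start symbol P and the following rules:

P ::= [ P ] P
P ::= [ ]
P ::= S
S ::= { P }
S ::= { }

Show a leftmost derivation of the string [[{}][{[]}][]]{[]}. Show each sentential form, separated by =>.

P => [P]P => [[P]P]P => [[S]P]P => [[{}]P]P => [[{}][P]P]P => [[{}][S]P]P => [[{}][{P}]P]P => [[{}][{[]}]P]P => [[{}][{[]}][]]P => [[{}][{[]}][]]S => [[{}][{[]}][]]{P} => [[{}][{[]}][]]{[]}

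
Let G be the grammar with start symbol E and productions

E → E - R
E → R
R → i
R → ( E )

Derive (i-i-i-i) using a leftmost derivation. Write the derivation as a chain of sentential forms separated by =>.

E=>R=>(E)=>(E-R)=>(E-R-R)=>(E-R-R-R)=>(R-R-R-R)=>(i-R-R-R)=>(i-i-R-R)=>(i-i-i-R)=>(i-i-i-i)

E => R   [E → R]
R => (E)   [R → ( E )]
(E) => (E-R)   [E → E - R]
(E-R) => (E-R-R)   [E → E - R]
(E-R-R) => (E-R-R-R)   [E → E - R]
(E-R-R-R) => (R-R-R-R)   [E → R]
(R-R-R-R) => (i-R-R-R)   [R → i]
(i-R-R-R) => (i-i-R-R)   [R → i]
(i-i-R-R) => (i-i-i-R)   [R → i]
(i-i-i-R) => (i-i-i-i)   [R → i]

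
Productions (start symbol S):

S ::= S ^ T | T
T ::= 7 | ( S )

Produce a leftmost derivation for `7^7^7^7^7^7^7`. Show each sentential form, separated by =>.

S => S^T   [S ::= S ^ T]
S^T => S^T^T   [S ::= S ^ T]
S^T^T => S^T^T^T   [S ::= S ^ T]
S^T^T^T => S^T^T^T^T   [S ::= S ^ T]
S^T^T^T^T => S^T^T^T^T^T   [S ::= S ^ T]
S^T^T^T^T^T => S^T^T^T^T^T^T   [S ::= S ^ T]
S^T^T^T^T^T^T => T^T^T^T^T^T^T   [S ::= T]
T^T^T^T^T^T^T => 7^T^T^T^T^T^T   [T ::= 7]
7^T^T^T^T^T^T => 7^7^T^T^T^T^T   [T ::= 7]
7^7^T^T^T^T^T => 7^7^7^T^T^T^T   [T ::= 7]
7^7^7^T^T^T^T => 7^7^7^7^T^T^T   [T ::= 7]
7^7^7^7^T^T^T => 7^7^7^7^7^T^T   [T ::= 7]
7^7^7^7^7^T^T => 7^7^7^7^7^7^T   [T ::= 7]
7^7^7^7^7^7^T => 7^7^7^7^7^7^7   [T ::= 7]

S=>S^T=>S^T^T=>S^T^T^T=>S^T^T^T^T=>S^T^T^T^T^T=>S^T^T^T^T^T^T=>T^T^T^T^T^T^T=>7^T^T^T^T^T^T=>7^7^T^T^T^T^T=>7^7^7^T^T^T^T=>7^7^7^7^T^T^T=>7^7^7^7^7^T^T=>7^7^7^7^7^7^T=>7^7^7^7^7^7^7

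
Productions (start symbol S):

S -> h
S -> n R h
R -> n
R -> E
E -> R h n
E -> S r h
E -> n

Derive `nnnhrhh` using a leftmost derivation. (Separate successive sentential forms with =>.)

S => nRh   [S -> n R h]
nRh => nEh   [R -> E]
nEh => nSrhh   [E -> S r h]
nSrhh => nnRhrhh   [S -> n R h]
nnRhrhh => nnEhrhh   [R -> E]
nnEhrhh => nnnhrhh   [E -> n]

S => nRh => nEh => nSrhh => nnRhrhh => nnEhrhh => nnnhrhh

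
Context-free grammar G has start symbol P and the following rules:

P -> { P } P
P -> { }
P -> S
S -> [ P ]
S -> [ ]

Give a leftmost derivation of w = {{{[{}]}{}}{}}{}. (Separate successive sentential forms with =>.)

P=>{P}P=>{{P}P}P=>{{{P}P}P}P=>{{{S}P}P}P=>{{{[P]}P}P}P=>{{{[{}]}P}P}P=>{{{[{}]}{}}P}P=>{{{[{}]}{}}{}}P=>{{{[{}]}{}}{}}{}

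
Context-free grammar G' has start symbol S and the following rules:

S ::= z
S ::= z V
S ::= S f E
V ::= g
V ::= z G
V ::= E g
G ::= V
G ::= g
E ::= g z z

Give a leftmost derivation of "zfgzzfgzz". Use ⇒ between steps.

S ⇒ SfE   [S ::= S f E]
SfE ⇒ SfEfE   [S ::= S f E]
SfEfE ⇒ zfEfE   [S ::= z]
zfEfE ⇒ zfgzzfE   [E ::= g z z]
zfgzzfE ⇒ zfgzzfgzz   [E ::= g z z]

S ⇒ SfE ⇒ SfEfE ⇒ zfEfE ⇒ zfgzzfE ⇒ zfgzzfgzz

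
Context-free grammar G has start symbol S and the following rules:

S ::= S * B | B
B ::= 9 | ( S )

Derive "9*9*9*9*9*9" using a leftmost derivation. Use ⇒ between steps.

S ⇒ S*B ⇒ S*B*B ⇒ S*B*B*B ⇒ S*B*B*B*B ⇒ S*B*B*B*B*B ⇒ B*B*B*B*B*B ⇒ 9*B*B*B*B*B ⇒ 9*9*B*B*B*B ⇒ 9*9*9*B*B*B ⇒ 9*9*9*9*B*B ⇒ 9*9*9*9*9*B ⇒ 9*9*9*9*9*9

S ⇒ S*B   [S ::= S * B]
S*B ⇒ S*B*B   [S ::= S * B]
S*B*B ⇒ S*B*B*B   [S ::= S * B]
S*B*B*B ⇒ S*B*B*B*B   [S ::= S * B]
S*B*B*B*B ⇒ S*B*B*B*B*B   [S ::= S * B]
S*B*B*B*B*B ⇒ B*B*B*B*B*B   [S ::= B]
B*B*B*B*B*B ⇒ 9*B*B*B*B*B   [B ::= 9]
9*B*B*B*B*B ⇒ 9*9*B*B*B*B   [B ::= 9]
9*9*B*B*B*B ⇒ 9*9*9*B*B*B   [B ::= 9]
9*9*9*B*B*B ⇒ 9*9*9*9*B*B   [B ::= 9]
9*9*9*9*B*B ⇒ 9*9*9*9*9*B   [B ::= 9]
9*9*9*9*9*B ⇒ 9*9*9*9*9*9   [B ::= 9]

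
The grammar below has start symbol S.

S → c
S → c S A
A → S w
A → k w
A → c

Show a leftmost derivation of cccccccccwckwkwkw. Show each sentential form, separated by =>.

S => cSA => ccSAA => cccSAAA => ccccSAAAA => cccccSAAAAA => ccccccAAAAA => ccccccSwAAAA => cccccccSAwAAAA => ccccccccAwAAAA => cccccccccwAAAA => cccccccccwcAAA => cccccccccwckwAA => cccccccccwckwkwA => cccccccccwckwkwkw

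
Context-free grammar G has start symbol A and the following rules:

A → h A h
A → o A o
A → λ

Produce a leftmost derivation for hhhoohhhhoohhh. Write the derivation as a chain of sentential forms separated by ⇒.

A ⇒ hAh   [A → h A h]
hAh ⇒ hhAhh   [A → h A h]
hhAhh ⇒ hhhAhhh   [A → h A h]
hhhAhhh ⇒ hhhoAohhh   [A → o A o]
hhhoAohhh ⇒ hhhooAoohhh   [A → o A o]
hhhooAoohhh ⇒ hhhoohAhoohhh   [A → h A h]
hhhoohAhoohhh ⇒ hhhoohhAhhoohhh   [A → h A h]
hhhoohhAhhoohhh ⇒ hhhoohhhhoohhh   [A → λ]

A ⇒ hAh ⇒ hhAhh ⇒ hhhAhhh ⇒ hhhoAohhh ⇒ hhhooAoohhh ⇒ hhhoohAhoohhh ⇒ hhhoohhAhhoohhh ⇒ hhhoohhhhoohhh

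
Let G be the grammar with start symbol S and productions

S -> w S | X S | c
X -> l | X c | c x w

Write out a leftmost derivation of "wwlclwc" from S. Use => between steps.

S=>wS=>wwS=>wwXS=>wwXcS=>wwlcS=>wwlcXS=>wwlclS=>wwlclwS=>wwlclwc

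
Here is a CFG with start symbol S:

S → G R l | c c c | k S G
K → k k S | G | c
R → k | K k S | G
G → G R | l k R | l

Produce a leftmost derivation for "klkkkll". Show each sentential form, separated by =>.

S => kSG   [S → k S G]
kSG => kGRlG   [S → G R l]
kGRlG => kGRRlG   [G → G R]
kGRRlG => kGRRRlG   [G → G R]
kGRRRlG => klRRRlG   [G → l]
klRRRlG => klkRRlG   [R → k]
klkRRlG => klkkRlG   [R → k]
klkkRlG => klkkklG   [R → k]
klkkklG => klkkkll   [G → l]

S=>kSG=>kGRlG=>kGRRlG=>kGRRRlG=>klRRRlG=>klkRRlG=>klkkRlG=>klkkklG=>klkkkll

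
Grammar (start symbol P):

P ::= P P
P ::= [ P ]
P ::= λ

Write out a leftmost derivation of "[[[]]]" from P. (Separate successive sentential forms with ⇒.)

P ⇒ [P] ⇒ [[P]] ⇒ [[PP]] ⇒ [[[P]P]] ⇒ [[[]P]] ⇒ [[[]]]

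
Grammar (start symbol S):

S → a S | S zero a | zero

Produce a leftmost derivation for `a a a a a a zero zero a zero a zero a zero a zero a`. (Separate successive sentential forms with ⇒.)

S ⇒ S zero a ⇒ a S zero a ⇒ a a S zero a ⇒ a a S zero a zero a ⇒ a a a S zero a zero a ⇒ a a a a S zero a zero a ⇒ a a a a S zero a zero a zero a ⇒ a a a a a S zero a zero a zero a ⇒ a a a a a a S zero a zero a zero a ⇒ a a a a a a S zero a zero a zero a zero a ⇒ a a a a a a S zero a zero a zero a zero a zero a ⇒ a a a a a a zero zero a zero a zero a zero a zero a

S ⇒ S zero a   [S → S zero a]
S zero a ⇒ a S zero a   [S → a S]
a S zero a ⇒ a a S zero a   [S → a S]
a a S zero a ⇒ a a S zero a zero a   [S → S zero a]
a a S zero a zero a ⇒ a a a S zero a zero a   [S → a S]
a a a S zero a zero a ⇒ a a a a S zero a zero a   [S → a S]
a a a a S zero a zero a ⇒ a a a a S zero a zero a zero a   [S → S zero a]
a a a a S zero a zero a zero a ⇒ a a a a a S zero a zero a zero a   [S → a S]
a a a a a S zero a zero a zero a ⇒ a a a a a a S zero a zero a zero a   [S → a S]
a a a a a a S zero a zero a zero a ⇒ a a a a a a S zero a zero a zero a zero a   [S → S zero a]
a a a a a a S zero a zero a zero a zero a ⇒ a a a a a a S zero a zero a zero a zero a zero a   [S → S zero a]
a a a a a a S zero a zero a zero a zero a zero a ⇒ a a a a a a zero zero a zero a zero a zero a zero a   [S → zero]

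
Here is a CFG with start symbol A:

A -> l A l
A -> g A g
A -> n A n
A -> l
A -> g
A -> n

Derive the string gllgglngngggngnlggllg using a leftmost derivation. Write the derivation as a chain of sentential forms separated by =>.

A => gAg   [A -> g A g]
gAg => glAlg   [A -> l A l]
glAlg => gllAllg   [A -> l A l]
gllAllg => gllgAgllg   [A -> g A g]
gllgAgllg => gllggAggllg   [A -> g A g]
gllggAggllg => gllgglAlggllg   [A -> l A l]
gllgglAlggllg => gllgglnAnlggllg   [A -> n A n]
gllgglnAnlggllg => gllgglngAgnlggllg   [A -> g A g]
gllgglngAgnlggllg => gllgglngnAngnlggllg   [A -> n A n]
gllgglngnAngnlggllg => gllgglngngAgngnlggllg   [A -> g A g]
gllgglngngAgngnlggllg => gllgglngngggngnlggllg   [A -> g]

A=>gAg=>glAlg=>gllAllg=>gllgAgllg=>gllggAggllg=>gllgglAlggllg=>gllgglnAnlggllg=>gllgglngAgnlggllg=>gllgglngnAngnlggllg=>gllgglngngAgngnlggllg=>gllgglngngggngnlggllg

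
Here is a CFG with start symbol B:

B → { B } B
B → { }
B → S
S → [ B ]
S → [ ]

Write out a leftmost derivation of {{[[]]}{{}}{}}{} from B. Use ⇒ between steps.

B⇒{B}B⇒{{B}B}B⇒{{S}B}B⇒{{[B]}B}B⇒{{[S]}B}B⇒{{[[]]}B}B⇒{{[[]]}{B}B}B⇒{{[[]]}{{}}B}B⇒{{[[]]}{{}}{}}B⇒{{[[]]}{{}}{}}{}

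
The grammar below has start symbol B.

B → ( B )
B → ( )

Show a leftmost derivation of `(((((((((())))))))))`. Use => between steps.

B => (B) => ((B)) => (((B))) => ((((B)))) => (((((B))))) => ((((((B)))))) => (((((((B))))))) => ((((((((B)))))))) => (((((((((B))))))))) => (((((((((())))))))))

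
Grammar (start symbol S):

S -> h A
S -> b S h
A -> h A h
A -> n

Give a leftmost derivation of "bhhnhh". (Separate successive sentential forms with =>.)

S => bSh   [S -> b S h]
bSh => bhAh   [S -> h A]
bhAh => bhhAhh   [A -> h A h]
bhhAhh => bhhnhh   [A -> n]

S=>bSh=>bhAh=>bhhAhh=>bhhnhh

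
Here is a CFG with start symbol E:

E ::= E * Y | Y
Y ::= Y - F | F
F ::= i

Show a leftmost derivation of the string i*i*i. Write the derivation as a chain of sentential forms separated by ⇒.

E⇒E*Y⇒E*Y*Y⇒Y*Y*Y⇒F*Y*Y⇒i*Y*Y⇒i*F*Y⇒i*i*Y⇒i*i*F⇒i*i*i

E ⇒ E*Y   [E ::= E * Y]
E*Y ⇒ E*Y*Y   [E ::= E * Y]
E*Y*Y ⇒ Y*Y*Y   [E ::= Y]
Y*Y*Y ⇒ F*Y*Y   [Y ::= F]
F*Y*Y ⇒ i*Y*Y   [F ::= i]
i*Y*Y ⇒ i*F*Y   [Y ::= F]
i*F*Y ⇒ i*i*Y   [F ::= i]
i*i*Y ⇒ i*i*F   [Y ::= F]
i*i*F ⇒ i*i*i   [F ::= i]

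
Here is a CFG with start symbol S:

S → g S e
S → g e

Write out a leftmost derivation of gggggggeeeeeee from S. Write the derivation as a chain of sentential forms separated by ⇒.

S ⇒ gSe ⇒ ggSee ⇒ gggSeee ⇒ ggggSeeee ⇒ gggggSeeeee ⇒ ggggggSeeeeee ⇒ gggggggeeeeeee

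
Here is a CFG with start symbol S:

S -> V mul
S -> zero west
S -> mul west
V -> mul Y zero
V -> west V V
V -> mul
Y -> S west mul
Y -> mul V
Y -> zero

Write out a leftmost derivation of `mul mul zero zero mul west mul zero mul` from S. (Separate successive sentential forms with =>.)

S => V mul => mul Y zero mul => mul S west mul zero mul => mul V mul west mul zero mul => mul mul Y zero mul west mul zero mul => mul mul zero zero mul west mul zero mul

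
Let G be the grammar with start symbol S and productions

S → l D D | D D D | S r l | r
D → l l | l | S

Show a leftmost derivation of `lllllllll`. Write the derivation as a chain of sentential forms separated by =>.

S => lDD => lSD => llDDD => llSDD => llDDDDD => lllDDDD => llllDDD => llllllDD => llllllllD => lllllllll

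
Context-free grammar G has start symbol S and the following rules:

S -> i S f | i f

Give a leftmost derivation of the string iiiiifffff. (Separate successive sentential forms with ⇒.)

S⇒iSf⇒iiSff⇒iiiSfff⇒iiiiSffff⇒iiiiifffff

S ⇒ iSf   [S -> i S f]
iSf ⇒ iiSff   [S -> i S f]
iiSff ⇒ iiiSfff   [S -> i S f]
iiiSfff ⇒ iiiiSffff   [S -> i S f]
iiiiSffff ⇒ iiiiifffff   [S -> i f]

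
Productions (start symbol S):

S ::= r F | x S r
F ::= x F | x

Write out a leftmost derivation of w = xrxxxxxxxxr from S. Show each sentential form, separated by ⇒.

S ⇒ xSr   [S ::= x S r]
xSr ⇒ xrFr   [S ::= r F]
xrFr ⇒ xrxFr   [F ::= x F]
xrxFr ⇒ xrxxFr   [F ::= x F]
xrxxFr ⇒ xrxxxFr   [F ::= x F]
xrxxxFr ⇒ xrxxxxFr   [F ::= x F]
xrxxxxFr ⇒ xrxxxxxFr   [F ::= x F]
xrxxxxxFr ⇒ xrxxxxxxFr   [F ::= x F]
xrxxxxxxFr ⇒ xrxxxxxxxFr   [F ::= x F]
xrxxxxxxxFr ⇒ xrxxxxxxxxr   [F ::= x]

S ⇒ xSr ⇒ xrFr ⇒ xrxFr ⇒ xrxxFr ⇒ xrxxxFr ⇒ xrxxxxFr ⇒ xrxxxxxFr ⇒ xrxxxxxxFr ⇒ xrxxxxxxxFr ⇒ xrxxxxxxxxr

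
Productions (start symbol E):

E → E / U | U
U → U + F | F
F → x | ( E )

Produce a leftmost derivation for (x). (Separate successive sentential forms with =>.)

E => U => F => (E) => (U) => (F) => (x)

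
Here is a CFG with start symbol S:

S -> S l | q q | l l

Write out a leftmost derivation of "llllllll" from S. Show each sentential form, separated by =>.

S => Sl => Sll => Slll => Sllll => Slllll => Sllllll => llllllll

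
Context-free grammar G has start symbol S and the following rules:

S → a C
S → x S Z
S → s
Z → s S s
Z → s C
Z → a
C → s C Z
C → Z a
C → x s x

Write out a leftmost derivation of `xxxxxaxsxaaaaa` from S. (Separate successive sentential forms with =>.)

S => xSZ => xxSZZ => xxxSZZZ => xxxxSZZZZ => xxxxxSZZZZZ => xxxxxaCZZZZZ => xxxxxaxsxZZZZZ => xxxxxaxsxaZZZZ => xxxxxaxsxaaZZZ => xxxxxaxsxaaaZZ => xxxxxaxsxaaaaZ => xxxxxaxsxaaaaa

S => xSZ   [S → x S Z]
xSZ => xxSZZ   [S → x S Z]
xxSZZ => xxxSZZZ   [S → x S Z]
xxxSZZZ => xxxxSZZZZ   [S → x S Z]
xxxxSZZZZ => xxxxxSZZZZZ   [S → x S Z]
xxxxxSZZZZZ => xxxxxaCZZZZZ   [S → a C]
xxxxxaCZZZZZ => xxxxxaxsxZZZZZ   [C → x s x]
xxxxxaxsxZZZZZ => xxxxxaxsxaZZZZ   [Z → a]
xxxxxaxsxaZZZZ => xxxxxaxsxaaZZZ   [Z → a]
xxxxxaxsxaaZZZ => xxxxxaxsxaaaZZ   [Z → a]
xxxxxaxsxaaaZZ => xxxxxaxsxaaaaZ   [Z → a]
xxxxxaxsxaaaaZ => xxxxxaxsxaaaaa   [Z → a]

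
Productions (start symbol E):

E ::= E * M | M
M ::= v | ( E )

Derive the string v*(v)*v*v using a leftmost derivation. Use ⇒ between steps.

E ⇒ E*M ⇒ E*M*M ⇒ E*M*M*M ⇒ M*M*M*M ⇒ v*M*M*M ⇒ v*(E)*M*M ⇒ v*(M)*M*M ⇒ v*(v)*M*M ⇒ v*(v)*v*M ⇒ v*(v)*v*v

E ⇒ E*M   [E ::= E * M]
E*M ⇒ E*M*M   [E ::= E * M]
E*M*M ⇒ E*M*M*M   [E ::= E * M]
E*M*M*M ⇒ M*M*M*M   [E ::= M]
M*M*M*M ⇒ v*M*M*M   [M ::= v]
v*M*M*M ⇒ v*(E)*M*M   [M ::= ( E )]
v*(E)*M*M ⇒ v*(M)*M*M   [E ::= M]
v*(M)*M*M ⇒ v*(v)*M*M   [M ::= v]
v*(v)*M*M ⇒ v*(v)*v*M   [M ::= v]
v*(v)*v*M ⇒ v*(v)*v*v   [M ::= v]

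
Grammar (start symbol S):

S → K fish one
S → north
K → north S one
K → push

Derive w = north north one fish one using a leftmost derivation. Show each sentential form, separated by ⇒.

S ⇒ K fish one ⇒ north S one fish one ⇒ north north one fish one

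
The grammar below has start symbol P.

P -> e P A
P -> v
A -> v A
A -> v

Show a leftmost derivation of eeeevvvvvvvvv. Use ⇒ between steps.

P ⇒ ePA   [P -> e P A]
ePA ⇒ eePAA   [P -> e P A]
eePAA ⇒ eeePAAA   [P -> e P A]
eeePAAA ⇒ eeeePAAAA   [P -> e P A]
eeeePAAAA ⇒ eeeevAAAA   [P -> v]
eeeevAAAA ⇒ eeeevvAAA   [A -> v]
eeeevvAAA ⇒ eeeevvvAAA   [A -> v A]
eeeevvvAAA ⇒ eeeevvvvAA   [A -> v]
eeeevvvvAA ⇒ eeeevvvvvAA   [A -> v A]
eeeevvvvvAA ⇒ eeeevvvvvvA   [A -> v]
eeeevvvvvvA ⇒ eeeevvvvvvvA   [A -> v A]
eeeevvvvvvvA ⇒ eeeevvvvvvvvA   [A -> v A]
eeeevvvvvvvvA ⇒ eeeevvvvvvvvv   [A -> v]

P⇒ePA⇒eePAA⇒eeePAAA⇒eeeePAAAA⇒eeeevAAAA⇒eeeevvAAA⇒eeeevvvAAA⇒eeeevvvvAA⇒eeeevvvvvAA⇒eeeevvvvvvA⇒eeeevvvvvvvA⇒eeeevvvvvvvvA⇒eeeevvvvvvvvv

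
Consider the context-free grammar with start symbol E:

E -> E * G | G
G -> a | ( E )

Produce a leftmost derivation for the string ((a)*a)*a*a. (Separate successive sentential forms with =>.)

E => E*G   [E -> E * G]
E*G => E*G*G   [E -> E * G]
E*G*G => G*G*G   [E -> G]
G*G*G => (E)*G*G   [G -> ( E )]
(E)*G*G => (E*G)*G*G   [E -> E * G]
(E*G)*G*G => (G*G)*G*G   [E -> G]
(G*G)*G*G => ((E)*G)*G*G   [G -> ( E )]
((E)*G)*G*G => ((G)*G)*G*G   [E -> G]
((G)*G)*G*G => ((a)*G)*G*G   [G -> a]
((a)*G)*G*G => ((a)*a)*G*G   [G -> a]
((a)*a)*G*G => ((a)*a)*a*G   [G -> a]
((a)*a)*a*G => ((a)*a)*a*a   [G -> a]

E=>E*G=>E*G*G=>G*G*G=>(E)*G*G=>(E*G)*G*G=>(G*G)*G*G=>((E)*G)*G*G=>((G)*G)*G*G=>((a)*G)*G*G=>((a)*a)*G*G=>((a)*a)*a*G=>((a)*a)*a*a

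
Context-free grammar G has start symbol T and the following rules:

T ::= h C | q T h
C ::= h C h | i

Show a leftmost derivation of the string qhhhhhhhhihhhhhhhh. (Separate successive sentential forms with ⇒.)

T⇒qTh⇒qhCh⇒qhhChh⇒qhhhChhh⇒qhhhhChhhh⇒qhhhhhChhhhh⇒qhhhhhhChhhhhh⇒qhhhhhhhChhhhhhh⇒qhhhhhhhhChhhhhhhh⇒qhhhhhhhhihhhhhhhh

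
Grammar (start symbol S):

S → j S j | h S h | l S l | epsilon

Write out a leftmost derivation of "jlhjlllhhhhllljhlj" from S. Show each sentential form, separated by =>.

S => jSj => jlSlj => jlhShlj => jlhjSjhlj => jlhjlSljhlj => jlhjllSlljhlj => jlhjlllSllljhlj => jlhjlllhShllljhlj => jlhjlllhhShhllljhlj => jlhjlllhhhhllljhlj

S => jSj   [S → j S j]
jSj => jlSlj   [S → l S l]
jlSlj => jlhShlj   [S → h S h]
jlhShlj => jlhjSjhlj   [S → j S j]
jlhjSjhlj => jlhjlSljhlj   [S → l S l]
jlhjlSljhlj => jlhjllSlljhlj   [S → l S l]
jlhjllSlljhlj => jlhjlllSllljhlj   [S → l S l]
jlhjlllSllljhlj => jlhjlllhShllljhlj   [S → h S h]
jlhjlllhShllljhlj => jlhjlllhhShhllljhlj   [S → h S h]
jlhjlllhhShhllljhlj => jlhjlllhhhhllljhlj   [S → epsilon]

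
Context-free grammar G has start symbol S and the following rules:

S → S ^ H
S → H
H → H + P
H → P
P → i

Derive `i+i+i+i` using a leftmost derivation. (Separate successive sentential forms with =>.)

S => H => H+P => H+P+P => H+P+P+P => P+P+P+P => i+P+P+P => i+i+P+P => i+i+i+P => i+i+i+i

S => H   [S → H]
H => H+P   [H → H + P]
H+P => H+P+P   [H → H + P]
H+P+P => H+P+P+P   [H → H + P]
H+P+P+P => P+P+P+P   [H → P]
P+P+P+P => i+P+P+P   [P → i]
i+P+P+P => i+i+P+P   [P → i]
i+i+P+P => i+i+i+P   [P → i]
i+i+i+P => i+i+i+i   [P → i]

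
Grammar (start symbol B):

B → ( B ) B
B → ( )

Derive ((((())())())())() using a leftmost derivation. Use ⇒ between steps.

B ⇒ (B)B ⇒ ((B)B)B ⇒ (((B)B)B)B ⇒ ((((B)B)B)B)B ⇒ ((((())B)B)B)B ⇒ ((((())())B)B)B ⇒ ((((())())())B)B ⇒ ((((())())())())B ⇒ ((((())())())())()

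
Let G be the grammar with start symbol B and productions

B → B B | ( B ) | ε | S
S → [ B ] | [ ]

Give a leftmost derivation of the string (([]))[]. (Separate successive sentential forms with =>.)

B => BB => (B)B => ((B))B => ((S))B => (([]))B => (([]))S => (([]))[B] => (([]))[]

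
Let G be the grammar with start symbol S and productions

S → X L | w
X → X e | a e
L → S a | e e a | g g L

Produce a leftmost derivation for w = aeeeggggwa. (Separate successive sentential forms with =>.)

S => XL   [S → X L]
XL => XeL   [X → X e]
XeL => XeeL   [X → X e]
XeeL => aeeeL   [X → a e]
aeeeL => aeeeggL   [L → g g L]
aeeeggL => aeeeggggL   [L → g g L]
aeeeggggL => aeeeggggSa   [L → S a]
aeeeggggSa => aeeeggggwa   [S → w]

S=>XL=>XeL=>XeeL=>aeeeL=>aeeeggL=>aeeeggggL=>aeeeggggSa=>aeeeggggwa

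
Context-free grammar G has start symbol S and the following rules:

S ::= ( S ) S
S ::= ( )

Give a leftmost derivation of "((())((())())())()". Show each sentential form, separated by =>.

S => (S)S => ((S)S)S => ((())S)S => ((())(S)S)S => ((())((S)S)S)S => ((())((())S)S)S => ((())((())())S)S => ((())((())())())S => ((())((())())())()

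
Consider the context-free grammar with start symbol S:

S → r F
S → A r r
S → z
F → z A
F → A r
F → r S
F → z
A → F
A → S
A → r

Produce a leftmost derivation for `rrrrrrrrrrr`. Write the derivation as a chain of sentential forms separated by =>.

S => Arr   [S → A r r]
Arr => Frr   [A → F]
Frr => rSrr   [F → r S]
rSrr => rArrrr   [S → A r r]
rArrrr => rFrrrr   [A → F]
rFrrrr => rrSrrrr   [F → r S]
rrSrrrr => rrArrrrrr   [S → A r r]
rrArrrrrr => rrSrrrrrr   [A → S]
rrSrrrrrr => rrArrrrrrrr   [S → A r r]
rrArrrrrrrr => rrrrrrrrrrr   [A → r]

S=>Arr=>Frr=>rSrr=>rArrrr=>rFrrrr=>rrSrrrr=>rrArrrrrr=>rrSrrrrrr=>rrArrrrrrrr=>rrrrrrrrrrr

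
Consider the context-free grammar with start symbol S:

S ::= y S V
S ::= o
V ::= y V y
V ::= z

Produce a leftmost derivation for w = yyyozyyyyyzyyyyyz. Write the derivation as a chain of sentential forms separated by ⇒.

S⇒ySV⇒yySVV⇒yyySVVV⇒yyyoVVV⇒yyyozVV⇒yyyozyVyV⇒yyyozyyVyyV⇒yyyozyyyVyyyV⇒yyyozyyyyVyyyyV⇒yyyozyyyyyVyyyyyV⇒yyyozyyyyyzyyyyyV⇒yyyozyyyyyzyyyyyz

S ⇒ ySV   [S ::= y S V]
ySV ⇒ yySVV   [S ::= y S V]
yySVV ⇒ yyySVVV   [S ::= y S V]
yyySVVV ⇒ yyyoVVV   [S ::= o]
yyyoVVV ⇒ yyyozVV   [V ::= z]
yyyozVV ⇒ yyyozyVyV   [V ::= y V y]
yyyozyVyV ⇒ yyyozyyVyyV   [V ::= y V y]
yyyozyyVyyV ⇒ yyyozyyyVyyyV   [V ::= y V y]
yyyozyyyVyyyV ⇒ yyyozyyyyVyyyyV   [V ::= y V y]
yyyozyyyyVyyyyV ⇒ yyyozyyyyyVyyyyyV   [V ::= y V y]
yyyozyyyyyVyyyyyV ⇒ yyyozyyyyyzyyyyyV   [V ::= z]
yyyozyyyyyzyyyyyV ⇒ yyyozyyyyyzyyyyyz   [V ::= z]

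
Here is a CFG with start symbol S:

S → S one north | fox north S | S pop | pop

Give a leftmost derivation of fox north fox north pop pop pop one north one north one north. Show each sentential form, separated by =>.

S => fox north S   [S → fox north S]
fox north S => fox north fox north S   [S → fox north S]
fox north fox north S => fox north fox north S one north   [S → S one north]
fox north fox north S one north => fox north fox north S one north one north   [S → S one north]
fox north fox north S one north one north => fox north fox north S one north one north one north   [S → S one north]
fox north fox north S one north one north one north => fox north fox north S pop one north one north one north   [S → S pop]
fox north fox north S pop one north one north one north => fox north fox north S pop pop one north one north one north   [S → S pop]
fox north fox north S pop pop one north one north one north => fox north fox north pop pop pop one north one north one north   [S → pop]

S => fox north S => fox north fox north S => fox north fox north S one north => fox north fox north S one north one north => fox north fox north S one north one north one north => fox north fox north S pop one north one north one north => fox north fox north S pop pop one north one north one north => fox north fox north pop pop pop one north one north one north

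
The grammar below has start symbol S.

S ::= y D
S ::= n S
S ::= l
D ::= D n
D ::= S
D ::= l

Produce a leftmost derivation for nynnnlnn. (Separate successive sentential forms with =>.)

S => nS => nyD => nyDn => nyDnn => nySnn => nynSnn => nynnSnn => nynnnSnn => nynnnlnn

S => nS   [S ::= n S]
nS => nyD   [S ::= y D]
nyD => nyDn   [D ::= D n]
nyDn => nyDnn   [D ::= D n]
nyDnn => nySnn   [D ::= S]
nySnn => nynSnn   [S ::= n S]
nynSnn => nynnSnn   [S ::= n S]
nynnSnn => nynnnSnn   [S ::= n S]
nynnnSnn => nynnnlnn   [S ::= l]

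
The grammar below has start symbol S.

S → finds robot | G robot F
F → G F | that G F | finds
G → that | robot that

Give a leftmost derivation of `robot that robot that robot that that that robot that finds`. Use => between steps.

S => G robot F   [S → G robot F]
G robot F => robot that robot F   [G → robot that]
robot that robot F => robot that robot that G F   [F → that G F]
robot that robot that G F => robot that robot that robot that F   [G → robot that]
robot that robot that robot that F => robot that robot that robot that G F   [F → G F]
robot that robot that robot that G F => robot that robot that robot that that F   [G → that]
robot that robot that robot that that F => robot that robot that robot that that that G F   [F → that G F]
robot that robot that robot that that that G F => robot that robot that robot that that that robot that F   [G → robot that]
robot that robot that robot that that that robot that F => robot that robot that robot that that that robot that finds   [F → finds]

S => G robot F => robot that robot F => robot that robot that G F => robot that robot that robot that F => robot that robot that robot that G F => robot that robot that robot that that F => robot that robot that robot that that that G F => robot that robot that robot that that that robot that F => robot that robot that robot that that that robot that finds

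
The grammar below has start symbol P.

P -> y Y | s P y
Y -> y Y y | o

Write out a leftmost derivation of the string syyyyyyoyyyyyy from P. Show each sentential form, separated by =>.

P => sPy   [P -> s P y]
sPy => syYy   [P -> y Y]
syYy => syyYyy   [Y -> y Y y]
syyYyy => syyyYyyy   [Y -> y Y y]
syyyYyyy => syyyyYyyyy   [Y -> y Y y]
syyyyYyyyy => syyyyyYyyyyy   [Y -> y Y y]
syyyyyYyyyyy => syyyyyyYyyyyyy   [Y -> y Y y]
syyyyyyYyyyyyy => syyyyyyoyyyyyy   [Y -> o]

P=>sPy=>syYy=>syyYyy=>syyyYyyy=>syyyyYyyyy=>syyyyyYyyyyy=>syyyyyyYyyyyyy=>syyyyyyoyyyyyy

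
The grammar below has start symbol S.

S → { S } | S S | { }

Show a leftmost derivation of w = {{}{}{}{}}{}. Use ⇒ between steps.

S ⇒ SS   [S → S S]
SS ⇒ {S}S   [S → { S }]
{S}S ⇒ {SS}S   [S → S S]
{SS}S ⇒ {SSS}S   [S → S S]
{SSS}S ⇒ {SSSS}S   [S → S S]
{SSSS}S ⇒ {{}SSS}S   [S → { }]
{{}SSS}S ⇒ {{}{}SS}S   [S → { }]
{{}{}SS}S ⇒ {{}{}{}S}S   [S → { }]
{{}{}{}S}S ⇒ {{}{}{}{}}S   [S → { }]
{{}{}{}{}}S ⇒ {{}{}{}{}}{}   [S → { }]

S ⇒ SS ⇒ {S}S ⇒ {SS}S ⇒ {SSS}S ⇒ {SSSS}S ⇒ {{}SSS}S ⇒ {{}{}SS}S ⇒ {{}{}{}S}S ⇒ {{}{}{}{}}S ⇒ {{}{}{}{}}{}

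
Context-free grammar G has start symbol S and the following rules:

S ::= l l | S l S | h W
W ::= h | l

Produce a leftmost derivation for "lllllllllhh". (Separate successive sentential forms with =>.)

S=>SlS=>SlSlS=>SlSlSlS=>lllSlSlS=>llllllSlS=>lllllllllS=>lllllllllhW=>lllllllllhh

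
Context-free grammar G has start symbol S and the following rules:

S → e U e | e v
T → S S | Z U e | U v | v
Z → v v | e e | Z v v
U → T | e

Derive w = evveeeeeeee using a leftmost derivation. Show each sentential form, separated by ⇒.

S ⇒ eUe   [S → e U e]
eUe ⇒ eTe   [U → T]
eTe ⇒ eZUee   [T → Z U e]
eZUee ⇒ evvUee   [Z → v v]
evvUee ⇒ evvTee   [U → T]
evvTee ⇒ evvSSee   [T → S S]
evvSSee ⇒ evveUeSee   [S → e U e]
evveUeSee ⇒ evveeeSee   [U → e]
evveeeSee ⇒ evveeeeUeee   [S → e U e]
evveeeeUeee ⇒ evveeeeeeee   [U → e]

S ⇒ eUe ⇒ eTe ⇒ eZUee ⇒ evvUee ⇒ evvTee ⇒ evvSSee ⇒ evveUeSee ⇒ evveeeSee ⇒ evveeeeUeee ⇒ evveeeeeeee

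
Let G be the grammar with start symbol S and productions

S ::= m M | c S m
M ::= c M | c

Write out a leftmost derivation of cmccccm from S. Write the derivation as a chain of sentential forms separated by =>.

S => cSm   [S ::= c S m]
cSm => cmMm   [S ::= m M]
cmMm => cmcMm   [M ::= c M]
cmcMm => cmccMm   [M ::= c M]
cmccMm => cmcccMm   [M ::= c M]
cmcccMm => cmccccm   [M ::= c]

S=>cSm=>cmMm=>cmcMm=>cmccMm=>cmcccMm=>cmccccm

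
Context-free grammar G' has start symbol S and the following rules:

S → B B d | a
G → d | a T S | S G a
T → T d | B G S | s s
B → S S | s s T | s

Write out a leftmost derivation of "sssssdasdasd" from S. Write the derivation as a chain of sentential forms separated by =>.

S => BBd   [S → B B d]
BBd => SSBd   [B → S S]
SSBd => BBdSBd   [S → B B d]
BBdSBd => SSBdSBd   [B → S S]
SSBdSBd => BBdSBdSBd   [S → B B d]
BBdSBdSBd => ssTBdSBdSBd   [B → s s T]
ssTBdSBdSBd => ssssBdSBdSBd   [T → s s]
ssssBdSBdSBd => sssssdSBdSBd   [B → s]
sssssdSBdSBd => sssssdaBdSBd   [S → a]
sssssdaBdSBd => sssssdasdSBd   [B → s]
sssssdasdSBd => sssssdasdaBd   [S → a]
sssssdasdaBd => sssssdasdasd   [B → s]

S => BBd => SSBd => BBdSBd => SSBdSBd => BBdSBdSBd => ssTBdSBdSBd => ssssBdSBdSBd => sssssdSBdSBd => sssssdaBdSBd => sssssdasdSBd => sssssdasdaBd => sssssdasdasd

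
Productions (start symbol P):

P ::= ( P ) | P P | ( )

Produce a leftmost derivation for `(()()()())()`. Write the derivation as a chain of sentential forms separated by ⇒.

P ⇒ PP   [P ::= P P]
PP ⇒ (P)P   [P ::= ( P )]
(P)P ⇒ (PP)P   [P ::= P P]
(PP)P ⇒ (PPP)P   [P ::= P P]
(PPP)P ⇒ (PPPP)P   [P ::= P P]
(PPPP)P ⇒ (()PPP)P   [P ::= ( )]
(()PPP)P ⇒ (()()PP)P   [P ::= ( )]
(()()PP)P ⇒ (()()()P)P   [P ::= ( )]
(()()()P)P ⇒ (()()()())P   [P ::= ( )]
(()()()())P ⇒ (()()()())()   [P ::= ( )]

P ⇒ PP ⇒ (P)P ⇒ (PP)P ⇒ (PPP)P ⇒ (PPPP)P ⇒ (()PPP)P ⇒ (()()PP)P ⇒ (()()()P)P ⇒ (()()()())P ⇒ (()()()())()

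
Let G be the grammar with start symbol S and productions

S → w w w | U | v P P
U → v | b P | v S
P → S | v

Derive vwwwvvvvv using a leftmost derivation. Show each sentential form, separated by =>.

S => vPP => vSP => vwwwP => vwwwS => vwwwvPP => vwwwvSP => vwwwvvPPP => vwwwvvvPP => vwwwvvvvP => vwwwvvvvv

S => vPP   [S → v P P]
vPP => vSP   [P → S]
vSP => vwwwP   [S → w w w]
vwwwP => vwwwS   [P → S]
vwwwS => vwwwvPP   [S → v P P]
vwwwvPP => vwwwvSP   [P → S]
vwwwvSP => vwwwvvPPP   [S → v P P]
vwwwvvPPP => vwwwvvvPP   [P → v]
vwwwvvvPP => vwwwvvvvP   [P → v]
vwwwvvvvP => vwwwvvvvv   [P → v]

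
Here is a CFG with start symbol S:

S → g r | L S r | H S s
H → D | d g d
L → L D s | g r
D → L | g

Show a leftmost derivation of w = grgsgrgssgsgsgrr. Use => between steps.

S => LSr => LDsSr => LDsDsSr => LDsDsDsSr => LDsDsDsDsSr => grDsDsDsDsSr => grgsDsDsDsSr => grgsLsDsDsSr => grgsLDssDsDsSr => grgsgrDssDsDsSr => grgsgrgssDsDsSr => grgsgrgssgsDsSr => grgsgrgssgsgsSr => grgsgrgssgsgsgrr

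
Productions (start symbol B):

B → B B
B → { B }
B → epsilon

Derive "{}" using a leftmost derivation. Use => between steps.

B=>BB=>BBB=>BBBB=>BBBBB=>{B}BBBB=>{}BBBB=>{}BBB=>{}BB=>{}B=>{}

B => BB   [B → B B]
BB => BBB   [B → B B]
BBB => BBBB   [B → B B]
BBBB => BBBBB   [B → B B]
BBBBB => {B}BBBB   [B → { B }]
{B}BBBB => {}BBBB   [B → epsilon]
{}BBBB => {}BBB   [B → epsilon]
{}BBB => {}BB   [B → epsilon]
{}BB => {}B   [B → epsilon]
{}B => {}   [B → epsilon]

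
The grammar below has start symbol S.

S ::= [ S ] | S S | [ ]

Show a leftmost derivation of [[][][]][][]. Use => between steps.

S => SS   [S ::= S S]
SS => SSS   [S ::= S S]
SSS => [S]SS   [S ::= [ S ]]
[S]SS => [SS]SS   [S ::= S S]
[SS]SS => [SSS]SS   [S ::= S S]
[SSS]SS => [[]SS]SS   [S ::= [ ]]
[[]SS]SS => [[][]S]SS   [S ::= [ ]]
[[][]S]SS => [[][][]]SS   [S ::= [ ]]
[[][][]]SS => [[][][]][]S   [S ::= [ ]]
[[][][]][]S => [[][][]][][]   [S ::= [ ]]

S => SS => SSS => [S]SS => [SS]SS => [SSS]SS => [[]SS]SS => [[][]S]SS => [[][][]]SS => [[][][]][]S => [[][][]][][]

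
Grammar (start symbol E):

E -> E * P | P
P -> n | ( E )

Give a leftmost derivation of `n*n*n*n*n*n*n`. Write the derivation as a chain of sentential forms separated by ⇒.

E ⇒ E*P   [E -> E * P]
E*P ⇒ E*P*P   [E -> E * P]
E*P*P ⇒ E*P*P*P   [E -> E * P]
E*P*P*P ⇒ E*P*P*P*P   [E -> E * P]
E*P*P*P*P ⇒ E*P*P*P*P*P   [E -> E * P]
E*P*P*P*P*P ⇒ E*P*P*P*P*P*P   [E -> E * P]
E*P*P*P*P*P*P ⇒ P*P*P*P*P*P*P   [E -> P]
P*P*P*P*P*P*P ⇒ n*P*P*P*P*P*P   [P -> n]
n*P*P*P*P*P*P ⇒ n*n*P*P*P*P*P   [P -> n]
n*n*P*P*P*P*P ⇒ n*n*n*P*P*P*P   [P -> n]
n*n*n*P*P*P*P ⇒ n*n*n*n*P*P*P   [P -> n]
n*n*n*n*P*P*P ⇒ n*n*n*n*n*P*P   [P -> n]
n*n*n*n*n*P*P ⇒ n*n*n*n*n*n*P   [P -> n]
n*n*n*n*n*n*P ⇒ n*n*n*n*n*n*n   [P -> n]

E ⇒ E*P ⇒ E*P*P ⇒ E*P*P*P ⇒ E*P*P*P*P ⇒ E*P*P*P*P*P ⇒ E*P*P*P*P*P*P ⇒ P*P*P*P*P*P*P ⇒ n*P*P*P*P*P*P ⇒ n*n*P*P*P*P*P ⇒ n*n*n*P*P*P*P ⇒ n*n*n*n*P*P*P ⇒ n*n*n*n*n*P*P ⇒ n*n*n*n*n*n*P ⇒ n*n*n*n*n*n*n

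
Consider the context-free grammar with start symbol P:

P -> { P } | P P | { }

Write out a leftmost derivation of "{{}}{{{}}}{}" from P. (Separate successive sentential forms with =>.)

P => PP => {P}P => {{}}P => {{}}PP => {{}}{P}P => {{}}{{P}}P => {{}}{{{}}}P => {{}}{{{}}}{}

P => PP   [P -> P P]
PP => {P}P   [P -> { P }]
{P}P => {{}}P   [P -> { }]
{{}}P => {{}}PP   [P -> P P]
{{}}PP => {{}}{P}P   [P -> { P }]
{{}}{P}P => {{}}{{P}}P   [P -> { P }]
{{}}{{P}}P => {{}}{{{}}}P   [P -> { }]
{{}}{{{}}}P => {{}}{{{}}}{}   [P -> { }]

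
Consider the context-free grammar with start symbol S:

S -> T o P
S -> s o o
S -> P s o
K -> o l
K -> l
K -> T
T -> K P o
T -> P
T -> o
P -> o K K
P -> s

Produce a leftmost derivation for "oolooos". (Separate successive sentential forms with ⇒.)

S ⇒ ToP ⇒ KPooP ⇒ TPooP ⇒ oPooP ⇒ ooKKooP ⇒ oolKooP ⇒ oolTooP ⇒ ooloooP ⇒ oolooos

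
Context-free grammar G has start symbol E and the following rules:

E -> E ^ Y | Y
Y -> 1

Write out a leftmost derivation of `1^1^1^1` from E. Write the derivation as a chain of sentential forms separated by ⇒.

E ⇒ E^Y   [E -> E ^ Y]
E^Y ⇒ E^Y^Y   [E -> E ^ Y]
E^Y^Y ⇒ E^Y^Y^Y   [E -> E ^ Y]
E^Y^Y^Y ⇒ Y^Y^Y^Y   [E -> Y]
Y^Y^Y^Y ⇒ 1^Y^Y^Y   [Y -> 1]
1^Y^Y^Y ⇒ 1^1^Y^Y   [Y -> 1]
1^1^Y^Y ⇒ 1^1^1^Y   [Y -> 1]
1^1^1^Y ⇒ 1^1^1^1   [Y -> 1]

E ⇒ E^Y ⇒ E^Y^Y ⇒ E^Y^Y^Y ⇒ Y^Y^Y^Y ⇒ 1^Y^Y^Y ⇒ 1^1^Y^Y ⇒ 1^1^1^Y ⇒ 1^1^1^1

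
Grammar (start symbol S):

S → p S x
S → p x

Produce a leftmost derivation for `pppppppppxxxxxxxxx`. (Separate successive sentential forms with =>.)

S => pSx => ppSxx => pppSxxx => ppppSxxxx => pppppSxxxxx => ppppppSxxxxxx => pppppppSxxxxxxx => ppppppppSxxxxxxxx => pppppppppxxxxxxxxx

S => pSx   [S → p S x]
pSx => ppSxx   [S → p S x]
ppSxx => pppSxxx   [S → p S x]
pppSxxx => ppppSxxxx   [S → p S x]
ppppSxxxx => pppppSxxxxx   [S → p S x]
pppppSxxxxx => ppppppSxxxxxx   [S → p S x]
ppppppSxxxxxx => pppppppSxxxxxxx   [S → p S x]
pppppppSxxxxxxx => ppppppppSxxxxxxxx   [S → p S x]
ppppppppSxxxxxxxx => pppppppppxxxxxxxxx   [S → p x]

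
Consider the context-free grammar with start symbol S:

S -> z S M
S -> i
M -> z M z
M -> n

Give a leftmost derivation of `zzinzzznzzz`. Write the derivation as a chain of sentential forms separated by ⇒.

S⇒zSM⇒zzSMM⇒zziMM⇒zzinM⇒zzinzMz⇒zzinzzMzz⇒zzinzzzMzzz⇒zzinzzznzzz

S ⇒ zSM   [S -> z S M]
zSM ⇒ zzSMM   [S -> z S M]
zzSMM ⇒ zziMM   [S -> i]
zziMM ⇒ zzinM   [M -> n]
zzinM ⇒ zzinzMz   [M -> z M z]
zzinzMz ⇒ zzinzzMzz   [M -> z M z]
zzinzzMzz ⇒ zzinzzzMzzz   [M -> z M z]
zzinzzzMzzz ⇒ zzinzzznzzz   [M -> n]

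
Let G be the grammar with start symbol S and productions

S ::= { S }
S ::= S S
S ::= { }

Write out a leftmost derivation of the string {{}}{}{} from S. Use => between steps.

S => SS   [S ::= S S]
SS => SSS   [S ::= S S]
SSS => {S}SS   [S ::= { S }]
{S}SS => {{}}SS   [S ::= { }]
{{}}SS => {{}}{}S   [S ::= { }]
{{}}{}S => {{}}{}{}   [S ::= { }]

S=>SS=>SSS=>{S}SS=>{{}}SS=>{{}}{}S=>{{}}{}{}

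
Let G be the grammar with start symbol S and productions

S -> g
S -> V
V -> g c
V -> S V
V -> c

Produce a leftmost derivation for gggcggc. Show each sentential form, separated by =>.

S => V => SV => gV => gSV => ggV => ggSV => ggVV => gggcV => gggcSV => gggcgV => gggcggc

S => V   [S -> V]
V => SV   [V -> S V]
SV => gV   [S -> g]
gV => gSV   [V -> S V]
gSV => ggV   [S -> g]
ggV => ggSV   [V -> S V]
ggSV => ggVV   [S -> V]
ggVV => gggcV   [V -> g c]
gggcV => gggcSV   [V -> S V]
gggcSV => gggcgV   [S -> g]
gggcgV => gggcggc   [V -> g c]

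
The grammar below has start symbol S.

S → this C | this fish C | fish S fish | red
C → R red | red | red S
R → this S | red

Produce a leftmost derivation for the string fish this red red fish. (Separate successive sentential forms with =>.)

S => fish S fish   [S → fish S fish]
fish S fish => fish this C fish   [S → this C]
fish this C fish => fish this R red fish   [C → R red]
fish this R red fish => fish this red red fish   [R → red]

S => fish S fish => fish this C fish => fish this R red fish => fish this red red fish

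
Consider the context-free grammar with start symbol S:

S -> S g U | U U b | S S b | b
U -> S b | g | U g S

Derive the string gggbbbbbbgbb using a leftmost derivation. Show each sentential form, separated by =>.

S => UUb => gUb => gUgSb => gSbgSb => gSSbbgSb => gSSbSbbgSb => gUUbSbSbbgSb => ggUbSbSbbgSb => gggbSbSbbgSb => gggbbbSbbgSb => gggbbbbbbgSb => gggbbbbbbgbb

S => UUb   [S -> U U b]
UUb => gUb   [U -> g]
gUb => gUgSb   [U -> U g S]
gUgSb => gSbgSb   [U -> S b]
gSbgSb => gSSbbgSb   [S -> S S b]
gSSbbgSb => gSSbSbbgSb   [S -> S S b]
gSSbSbbgSb => gUUbSbSbbgSb   [S -> U U b]
gUUbSbSbbgSb => ggUbSbSbbgSb   [U -> g]
ggUbSbSbbgSb => gggbSbSbbgSb   [U -> g]
gggbSbSbbgSb => gggbbbSbbgSb   [S -> b]
gggbbbSbbgSb => gggbbbbbbgSb   [S -> b]
gggbbbbbbgSb => gggbbbbbbgbb   [S -> b]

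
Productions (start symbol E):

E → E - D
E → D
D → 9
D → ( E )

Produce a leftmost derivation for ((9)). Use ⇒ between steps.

E ⇒ D   [E → D]
D ⇒ (E)   [D → ( E )]
(E) ⇒ (D)   [E → D]
(D) ⇒ ((E))   [D → ( E )]
((E)) ⇒ ((D))   [E → D]
((D)) ⇒ ((9))   [D → 9]

E⇒D⇒(E)⇒(D)⇒((E))⇒((D))⇒((9))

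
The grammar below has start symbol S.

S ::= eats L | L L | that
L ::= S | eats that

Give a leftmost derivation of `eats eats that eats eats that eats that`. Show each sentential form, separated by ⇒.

S ⇒ L L   [S ::= L L]
L L ⇒ S L   [L ::= S]
S L ⇒ eats L L   [S ::= eats L]
eats L L ⇒ eats S L   [L ::= S]
eats S L ⇒ eats L L L   [S ::= L L]
eats L L L ⇒ eats eats that L L   [L ::= eats that]
eats eats that L L ⇒ eats eats that S L   [L ::= S]
eats eats that S L ⇒ eats eats that eats L L   [S ::= eats L]
eats eats that eats L L ⇒ eats eats that eats eats that L   [L ::= eats that]
eats eats that eats eats that L ⇒ eats eats that eats eats that eats that   [L ::= eats that]

S ⇒ L L ⇒ S L ⇒ eats L L ⇒ eats S L ⇒ eats L L L ⇒ eats eats that L L ⇒ eats eats that S L ⇒ eats eats that eats L L ⇒ eats eats that eats eats that L ⇒ eats eats that eats eats that eats that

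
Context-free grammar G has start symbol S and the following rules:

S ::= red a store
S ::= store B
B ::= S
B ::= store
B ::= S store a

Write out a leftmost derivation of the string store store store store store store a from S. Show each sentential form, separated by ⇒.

S ⇒ store B   [S ::= store B]
store B ⇒ store S   [B ::= S]
store S ⇒ store store B   [S ::= store B]
store store B ⇒ store store S   [B ::= S]
store store S ⇒ store store store B   [S ::= store B]
store store store B ⇒ store store store S store a   [B ::= S store a]
store store store S store a ⇒ store store store store B store a   [S ::= store B]
store store store store B store a ⇒ store store store store store store a   [B ::= store]

S ⇒ store B ⇒ store S ⇒ store store B ⇒ store store S ⇒ store store store B ⇒ store store store S store a ⇒ store store store store B store a ⇒ store store store store store store a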